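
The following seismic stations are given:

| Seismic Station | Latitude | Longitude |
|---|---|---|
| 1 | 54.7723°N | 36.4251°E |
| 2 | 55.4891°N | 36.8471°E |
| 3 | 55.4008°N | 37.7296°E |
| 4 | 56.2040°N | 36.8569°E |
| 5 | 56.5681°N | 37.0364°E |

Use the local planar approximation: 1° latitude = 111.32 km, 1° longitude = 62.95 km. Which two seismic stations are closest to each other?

Pairwise distances:
1–2: 84.1000 km
1–3: 107.8817 km
1–4: 161.6782 km
1–5: 203.5785 km
2–3: 56.4163 km
2–4: 79.5851 km
2–5: 120.7039 km
3–4: 104.9407 km
3–5: 137.0751 km
4–5: 42.0772 km
Closest pair: 4–5 at 42.0772 km.

4 and 5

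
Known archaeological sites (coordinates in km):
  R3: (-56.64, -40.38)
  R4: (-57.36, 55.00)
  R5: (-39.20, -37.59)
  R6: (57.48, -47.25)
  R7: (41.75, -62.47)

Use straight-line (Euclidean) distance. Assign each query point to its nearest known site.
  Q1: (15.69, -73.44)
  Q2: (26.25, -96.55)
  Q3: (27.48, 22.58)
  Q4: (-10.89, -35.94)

Q1 at (15.69, -73.44):
  R3: 79.53 km
  R4: 147.76 km
  R5: 65.56 km
  R6: 49.32 km
  R7: 28.27 km
  → nearest: R7 (28.27 km)
Q2 at (26.25, -96.55):
  R3: 100.13 km
  R4: 173.08 km
  R5: 88.09 km
  R6: 58.36 km
  R7: 37.44 km
  → nearest: R7 (37.44 km)
Q3 at (27.48, 22.58):
  R3: 105.07 km
  R4: 90.82 km
  R5: 89.81 km
  R6: 76.00 km
  R7: 86.24 km
  → nearest: R6 (76.00 km)
Q4 at (-10.89, -35.94):
  R3: 45.96 km
  R4: 102.13 km
  R5: 28.36 km
  R6: 69.30 km
  R7: 58.95 km
  → nearest: R5 (28.36 km)

Q1→R7; Q2→R7; Q3→R6; Q4→R5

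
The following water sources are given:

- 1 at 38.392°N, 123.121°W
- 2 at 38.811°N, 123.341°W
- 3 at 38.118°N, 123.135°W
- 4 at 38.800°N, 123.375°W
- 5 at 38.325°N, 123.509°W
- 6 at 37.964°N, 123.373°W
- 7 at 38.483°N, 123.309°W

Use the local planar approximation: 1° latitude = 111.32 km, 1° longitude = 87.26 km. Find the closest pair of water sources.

Pairwise distances:
2–4: 3.210 km
1–7: 19.281 km
5–7: 24.778 km
3–6: 26.929 km
1–3: 30.526 km
1–5: 34.669 km
4–7: 35.755 km
2–7: 36.620 km
3–5: 39.951 km
5–6: 41.902 km
3–7: 43.376 km
1–2: 50.439 km
1–4: 50.538 km
1–6: 52.475 km
4–5: 54.154 km
2–5: 56.052 km
6–7: 58.044 km
3–4: 78.756 km
2–3: 79.211 km
4–6: 93.064 km
2–6: 94.329 km
Closest pair: 2–4 at 3.210 km.

2 and 4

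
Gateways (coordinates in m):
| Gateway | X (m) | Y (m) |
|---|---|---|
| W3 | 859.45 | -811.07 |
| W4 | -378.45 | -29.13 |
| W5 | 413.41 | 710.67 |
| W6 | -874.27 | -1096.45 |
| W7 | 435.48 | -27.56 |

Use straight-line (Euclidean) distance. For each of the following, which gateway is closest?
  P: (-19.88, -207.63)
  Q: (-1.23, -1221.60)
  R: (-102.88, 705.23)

P at (-19.88, -207.63):
  W3: √((879.33)² + (-603.44)²) = √(773221.2489 + 364139.8336) = 1066.47 m
  W4: √((-358.57)² + (178.50)²) = √(128572.4449 + 31862.2500) = 400.54 m
  W5: √((433.29)² + (918.30)²) = √(187740.2241 + 843274.8900) = 1015.39 m
  W6: √((-854.39)² + (-888.82)²) = √(729982.2721 + 790000.9924) = 1232.88 m
  W7: √((455.36)² + (180.07)²) = √(207352.7296 + 32425.2049) = 489.67 m
  → nearest: W4 (400.54 m)
Q at (-1.23, -1221.60):
  W3: √((860.68)² + (410.53)²) = √(740770.0624 + 168534.8809) = 953.57 m
  W4: √((-377.22)² + (1192.47)²) = √(142294.9284 + 1421984.7009) = 1250.71 m
  W5: √((414.64)² + (1932.27)²) = √(171926.3296 + 3733667.3529) = 1976.26 m
  W6: √((-873.04)² + (125.15)²) = √(762198.8416 + 15662.5225) = 881.96 m
  W7: √((436.71)² + (1194.04)²) = √(190715.6241 + 1425731.5216) = 1271.40 m
  → nearest: W6 (881.96 m)
R at (-102.88, 705.23):
  W3: √((962.33)² + (-1516.30)²) = √(926079.0289 + 2299165.6900) = 1795.90 m
  W4: √((-275.57)² + (-734.36)²) = √(75938.8249 + 539284.6096) = 784.36 m
  W5: √((516.29)² + (5.44)²) = √(266555.3641 + 29.5936) = 516.32 m
  W6: √((-771.39)² + (-1801.68)²) = √(595042.5321 + 3246050.8224) = 1959.87 m
  W7: √((538.36)² + (-732.79)²) = √(289831.4896 + 536981.1841) = 909.29 m
  → nearest: W5 (516.32 m)

P→W4; Q→W6; R→W5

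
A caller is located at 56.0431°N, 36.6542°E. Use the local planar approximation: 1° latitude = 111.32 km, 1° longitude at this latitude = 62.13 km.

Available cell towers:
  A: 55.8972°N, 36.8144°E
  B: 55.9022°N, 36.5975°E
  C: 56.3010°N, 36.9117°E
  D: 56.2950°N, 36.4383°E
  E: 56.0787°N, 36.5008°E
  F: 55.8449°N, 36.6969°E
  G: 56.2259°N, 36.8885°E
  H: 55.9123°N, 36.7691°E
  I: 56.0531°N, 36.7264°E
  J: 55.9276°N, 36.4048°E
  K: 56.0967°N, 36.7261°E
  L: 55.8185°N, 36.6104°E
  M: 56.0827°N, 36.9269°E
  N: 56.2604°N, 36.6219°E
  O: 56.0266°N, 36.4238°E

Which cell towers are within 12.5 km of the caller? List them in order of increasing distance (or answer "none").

I, K, E

Distances from 56.0431°N, 36.6542°E:
A: √((-0.1459·111.32)² + (0.1602·62.13)²) = √(263.789181 + 99.066708) = 19.0488 km
B: √((-0.1409·111.32)² + (-0.0567·62.13)²) = √(246.018849 + 12.409916) = 16.0757 km
C: √((0.2579·111.32)² + (0.2575·62.13)²) = √(824.231256 + 255.951202) = 32.8661 km
D: √((0.2519·111.32)² + (-0.2159·62.13)²) = √(786.326171 + 179.931828) = 31.0847 km
E: √((0.0356·111.32)² + (-0.1534·62.13)²) = √(15.705306 + 90.835043) = 10.3218 km
F: √((-0.1982·111.32)² + (0.0427·62.13)²) = √(486.803504 + 7.038149) = 22.2225 km
G: √((0.1828·111.32)² + (0.2343·62.13)²) = √(414.093848 + 211.907967) = 25.0200 km
H: √((-0.1308·111.32)² + (0.1149·62.13)²) = √(212.012703 + 50.961566) = 16.2165 km
I: √((0.0100·111.32)² + (0.0722·62.13)²) = √(1.239214 + 20.122276) = 4.6218 km
J: √((-0.1155·111.32)² + (-0.2494·62.13)²) = √(165.314278 + 240.101905) = 20.1349 km
K: √((0.0536·111.32)² + (0.0719·62.13)²) = √(35.602129 + 19.955402) = 7.4537 km
L: √((-0.2246·111.32)² + (-0.0438·62.13)²) = √(625.123606 + 7.405441) = 25.1501 km
M: √((0.0396·111.32)² + (0.2727·62.13)²) = √(19.432862 + 287.060200) = 17.5069 km
N: √((0.2173·111.32)² + (-0.0323·62.13)²) = √(585.148166 + 4.027242) = 24.2729 km
O: √((-0.0165·111.32)² + (-0.2304·62.13)²) = √(3.373761 + 204.912125) = 14.4321 km
Threshold 12.5 km: I (4.6218 km), K (7.4537 km), E (10.3218 km) are within range.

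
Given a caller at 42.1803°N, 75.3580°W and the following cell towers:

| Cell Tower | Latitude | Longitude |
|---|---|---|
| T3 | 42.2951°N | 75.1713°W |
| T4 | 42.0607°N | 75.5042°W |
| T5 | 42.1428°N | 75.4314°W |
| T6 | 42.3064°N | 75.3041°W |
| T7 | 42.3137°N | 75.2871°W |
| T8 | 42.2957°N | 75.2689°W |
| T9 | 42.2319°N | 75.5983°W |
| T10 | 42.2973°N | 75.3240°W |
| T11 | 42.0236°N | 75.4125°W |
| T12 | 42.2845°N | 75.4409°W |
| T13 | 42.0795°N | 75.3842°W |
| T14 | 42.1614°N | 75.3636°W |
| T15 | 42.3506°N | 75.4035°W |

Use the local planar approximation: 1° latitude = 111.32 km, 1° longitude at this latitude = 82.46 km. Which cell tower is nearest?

T14

Distances from 42.1803°N, 75.3580°W:
T3: √((0.1148·111.32)² + (0.1867·82.46)²) = √(163.316540 + 237.014708) = 20.0083 km
T4: √((-0.1196·111.32)² + (-0.1462·82.46)²) = √(177.259188 + 145.338745) = 17.9610 km
T5: √((-0.0375·111.32)² + (-0.0734·82.46)²) = √(17.426450 + 36.633531) = 7.3525 km
T6: √((0.1261·111.32)² + (0.0539·82.46)²) = √(197.050059 + 19.754416) = 14.7243 km
T7: √((0.1334·111.32)² + (0.0709·82.46)²) = √(220.525114 + 34.180557) = 15.9595 km
T8: √((0.1154·111.32)² + (0.0891·82.46)²) = √(165.028143 + 53.981142) = 14.7990 km
T9: √((0.0516·111.32)² + (-0.2403·82.46)²) = √(32.994823 + 392.639694) = 20.6309 km
T10: √((0.1170·111.32)² + (0.0340·82.46)²) = √(169.636037 + 7.860397) = 13.3228 km
T11: √((-0.1567·111.32)² + (-0.0545·82.46)²) = √(304.287693 + 20.196665) = 18.0134 km
T12: √((0.1042·111.32)² + (-0.0829·82.46)²) = √(134.549421 + 46.729994) = 13.4640 km
T13: √((-0.1008·111.32)² + (-0.0262·82.46)²) = √(125.912098 + 4.667553) = 11.4271 km
T14: √((-0.0189·111.32)² + (-0.0056·82.46)²) = √(4.426597 + 0.213237) = 2.1540 km
T15: √((0.1703·111.32)² + (-0.0455·82.46)²) = √(359.398029 + 14.076979) = 19.3255 km
Minimum: T14 at 2.1540 km.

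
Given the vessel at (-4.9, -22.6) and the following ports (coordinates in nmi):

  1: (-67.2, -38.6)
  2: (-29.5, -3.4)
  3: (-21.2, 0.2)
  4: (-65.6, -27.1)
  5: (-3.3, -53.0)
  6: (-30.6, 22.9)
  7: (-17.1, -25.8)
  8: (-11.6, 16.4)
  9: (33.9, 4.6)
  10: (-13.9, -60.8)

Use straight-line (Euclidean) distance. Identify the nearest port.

Distances from (-4.9, -22.6):
1: √((-62.3)² + (-16.0)²) = √(3881.290 + 256.000) = 64.3 nmi
2: √((-24.6)² + (19.2)²) = √(605.160 + 368.640) = 31.2 nmi
3: √((-16.3)² + (22.8)²) = √(265.690 + 519.840) = 28.0 nmi
4: √((-60.7)² + (-4.5)²) = √(3684.490 + 20.250) = 60.9 nmi
5: √((1.6)² + (-30.4)²) = √(2.560 + 924.160) = 30.4 nmi
6: √((-25.7)² + (45.5)²) = √(660.490 + 2070.250) = 52.3 nmi
7: √((-12.2)² + (-3.2)²) = √(148.840 + 10.240) = 12.6 nmi
8: √((-6.7)² + (39.0)²) = √(44.890 + 1521.000) = 39.6 nmi
9: √((38.8)² + (27.2)²) = √(1505.440 + 739.840) = 47.4 nmi
10: √((-9.0)² + (-38.2)²) = √(81.000 + 1459.240) = 39.2 nmi
Minimum: 7 at 12.6 nmi.

7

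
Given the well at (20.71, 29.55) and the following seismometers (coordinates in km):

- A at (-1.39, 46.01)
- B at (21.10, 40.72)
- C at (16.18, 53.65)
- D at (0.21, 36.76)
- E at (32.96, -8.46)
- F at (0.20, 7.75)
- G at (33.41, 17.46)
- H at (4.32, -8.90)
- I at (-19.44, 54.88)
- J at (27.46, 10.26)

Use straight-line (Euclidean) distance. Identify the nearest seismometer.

Distances from (20.71, 29.55):
A: 27.56 km
B: 11.18 km
C: 24.52 km
D: 21.73 km
E: 39.94 km
F: 29.93 km
G: 17.53 km
H: 41.80 km
I: 47.47 km
J: 20.44 km
Minimum: B at 11.18 km.

B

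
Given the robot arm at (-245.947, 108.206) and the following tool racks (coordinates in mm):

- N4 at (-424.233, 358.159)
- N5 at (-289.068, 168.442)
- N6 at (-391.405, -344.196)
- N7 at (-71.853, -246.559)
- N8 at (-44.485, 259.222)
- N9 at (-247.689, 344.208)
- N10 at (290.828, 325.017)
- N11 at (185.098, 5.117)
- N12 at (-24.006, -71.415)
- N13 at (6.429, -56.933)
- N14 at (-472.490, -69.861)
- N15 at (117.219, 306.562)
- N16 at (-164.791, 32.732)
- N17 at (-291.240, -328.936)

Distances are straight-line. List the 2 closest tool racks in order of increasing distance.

Distances from (-245.947, 108.206):
N4: 307.022 mm
N5: 74.080 mm
N6: 475.211 mm
N7: 395.180 mm
N8: 251.779 mm
N9: 236.008 mm
N10: 578.908 mm
N11: 443.201 mm
N12: 285.520 mm
N13: 301.603 mm
N14: 288.149 mm
N15: 413.805 mm
N16: 110.827 mm
N17: 439.482 mm
Sorted: N5 (74.080 mm) < N16 (110.827 mm) < N9 (236.008 mm) < N8 (251.779 mm) < …

N5, N16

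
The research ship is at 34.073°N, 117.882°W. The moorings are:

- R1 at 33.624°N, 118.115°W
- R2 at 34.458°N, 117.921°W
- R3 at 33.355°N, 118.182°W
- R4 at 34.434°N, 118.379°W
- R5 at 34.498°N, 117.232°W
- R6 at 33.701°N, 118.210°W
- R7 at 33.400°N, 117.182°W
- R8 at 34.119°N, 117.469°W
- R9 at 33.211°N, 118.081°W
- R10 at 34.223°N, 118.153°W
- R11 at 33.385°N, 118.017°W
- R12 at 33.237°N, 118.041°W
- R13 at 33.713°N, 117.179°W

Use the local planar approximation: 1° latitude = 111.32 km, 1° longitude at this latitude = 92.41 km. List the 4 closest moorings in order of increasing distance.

R10, R8, R2, R6

Distances from 34.073°N, 117.882°W:
R1: √((-0.449·111.32)² + (-0.233·92.41)²) = √(2498.26830 + 463.60678) = 54.423 km
R2: √((0.385·111.32)² + (-0.039·92.41)²) = √(1836.82531 + 12.98874) = 43.009 km
R3: √((-0.718·111.32)² + (-0.300·92.41)²) = √(6388.44682 + 768.56473) = 84.599 km
R4: √((0.361·111.32)² + (-0.497·92.41)²) = √(1614.95639 + 2109.36006) = 61.027 km
R5: √((0.425·111.32)² + (0.650·92.41)²) = √(2238.33072 + 3607.98442) = 76.461 km
R6: √((-0.372·111.32)² + (-0.328·92.41)²) = √(1714.87423 + 918.72520) = 51.319 km
R7: √((-0.673·111.32)² + (0.700·92.41)²) = √(5612.76067 + 4184.40797) = 98.981 km
R8: √((0.046·111.32)² + (0.413·92.41)²) = √(26.22177 + 1456.59241) = 38.507 km
R9: √((-0.862·111.32)² + (-0.199·92.41)²) = √(9207.90706 + 338.17702) = 97.704 km
R10: √((0.150·111.32)² + (-0.271·92.41)²) = √(278.82320 + 627.15736) = 30.100 km
R11: √((-0.688·111.32)² + (-0.135·92.41)²) = √(5865.74625 + 155.63436) = 77.598 km
R12: √((-0.836·111.32)² + (-0.159·92.41)²) = √(8660.81875 + 215.88983) = 94.216 km
R13: √((-0.360·111.32)² + (0.703·92.41)²) = √(1606.02166 + 4220.35118) = 76.331 km
Sorted: R10 (30.100 km) < R8 (38.507 km) < R2 (43.009 km) < R6 (51.319 km) < R1 (54.423 km) < R4 (61.027 km) < …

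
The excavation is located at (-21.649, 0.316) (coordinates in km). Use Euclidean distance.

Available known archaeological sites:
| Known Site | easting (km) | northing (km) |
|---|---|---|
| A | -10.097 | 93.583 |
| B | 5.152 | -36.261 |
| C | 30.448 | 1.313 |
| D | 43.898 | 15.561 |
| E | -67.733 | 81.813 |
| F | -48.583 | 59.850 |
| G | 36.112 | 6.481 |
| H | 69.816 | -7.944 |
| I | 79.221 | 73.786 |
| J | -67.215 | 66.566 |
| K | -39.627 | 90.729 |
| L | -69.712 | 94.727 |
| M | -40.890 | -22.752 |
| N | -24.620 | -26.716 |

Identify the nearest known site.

N

Distances from (-21.649, 0.316):
A: √((11.552)² + (93.267)²) = √(133.44870 + 8698.73329) = 93.980 km
B: √((26.801)² + (-36.577)²) = √(718.29360 + 1337.87693) = 45.345 km
C: √((52.097)² + (0.997)²) = √(2714.09741 + 0.99401) = 52.107 km
D: √((65.547)² + (15.245)²) = √(4296.40921 + 232.41002) = 67.297 km
E: √((-46.084)² + (81.497)²) = √(2123.73506 + 6641.76101) = 93.624 km
F: √((-26.934)² + (59.534)²) = √(725.44036 + 3544.29716) = 65.343 km
G: √((57.761)² + (6.165)²) = √(3336.33312 + 38.00722) = 58.089 km
H: √((91.465)² + (-8.260)²) = √(8365.84623 + 68.22760) = 91.837 km
I: √((100.870)² + (73.470)²) = √(10174.75690 + 5397.84090) = 124.790 km
J: √((-45.566)² + (66.250)²) = √(2076.26036 + 4389.06250) = 80.407 km
K: √((-17.978)² + (90.413)²) = √(323.20848 + 8174.51057) = 92.183 km
L: √((-48.063)² + (94.411)²) = √(2310.05197 + 8913.43692) = 105.941 km
M: √((-19.241)² + (-23.068)²) = √(370.21608 + 532.13262) = 30.039 km
N: √((-2.971)² + (-27.032)²) = √(8.82684 + 730.72902) = 27.195 km
Minimum: N at 27.195 km.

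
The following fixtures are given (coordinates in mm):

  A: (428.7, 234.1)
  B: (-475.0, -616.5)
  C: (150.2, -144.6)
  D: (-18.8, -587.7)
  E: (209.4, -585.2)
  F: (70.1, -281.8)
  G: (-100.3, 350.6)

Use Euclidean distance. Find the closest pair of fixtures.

Pairwise distances:
A–B: 1241.0 mm
A–C: 470.1 mm
A–D: 935.7 mm
A–E: 848.1 mm
A–F: 628.3 mm
A–G: 541.7 mm
B–C: 783.3 mm
B–D: 457.1 mm
B–E: 685.1 mm
B–F: 639.7 mm
B–G: 1037.2 mm
C–D: 474.2 mm
C–E: 444.6 mm
C–F: 158.9 mm
C–G: 555.0 mm
D–E: 228.2 mm
D–F: 318.6 mm
D–G: 941.8 mm
E–F: 333.9 mm
E–G: 985.7 mm
F–G: 655.0 mm
Closest pair: C–F at 158.9 mm.

C and F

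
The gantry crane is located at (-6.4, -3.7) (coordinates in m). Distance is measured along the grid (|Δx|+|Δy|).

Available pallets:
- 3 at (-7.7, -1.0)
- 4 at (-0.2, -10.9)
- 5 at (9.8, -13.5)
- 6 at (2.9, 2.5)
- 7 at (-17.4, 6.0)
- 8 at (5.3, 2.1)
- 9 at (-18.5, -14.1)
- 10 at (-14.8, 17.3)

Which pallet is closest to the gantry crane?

3

Distances from (-6.4, -3.7):
3: 4.0 m
4: 13.4 m
5: 26.0 m
6: 15.5 m
7: 20.7 m
8: 17.5 m
9: 22.5 m
10: 29.4 m
Minimum: 3 at 4.0 m.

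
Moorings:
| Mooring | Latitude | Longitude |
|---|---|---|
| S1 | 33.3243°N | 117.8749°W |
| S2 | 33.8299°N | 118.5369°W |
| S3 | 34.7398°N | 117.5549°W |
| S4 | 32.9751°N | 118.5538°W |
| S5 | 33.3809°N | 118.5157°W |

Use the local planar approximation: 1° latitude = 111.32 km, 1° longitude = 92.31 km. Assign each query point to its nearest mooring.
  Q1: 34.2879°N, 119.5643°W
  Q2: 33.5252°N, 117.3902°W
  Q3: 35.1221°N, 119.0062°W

Q1→S2; Q2→S1; Q3→S3

Q1 at 34.2879°N, 119.5643°W:
  S1: 189.2785 km
  S2: 107.6751 km
  S3: 192.1883 km
  S4: 173.3730 km
  S5: 139.8710 km
  → nearest: S2 (107.6751 km)
Q2 at 33.5252°N, 117.3902°W:
  S1: 50.0206 km
  S2: 111.1536 km
  S3: 136.0614 km
  S4: 123.6418 km
  S5: 105.1294 km
  → nearest: S1 (50.0206 km)
Q3 at 35.1221°N, 119.0062°W:
  S1: 225.7391 km
  S2: 150.2294 km
  S3: 140.5666 km
  S4: 242.6251 km
  S5: 199.0485 km
  → nearest: S3 (140.5666 km)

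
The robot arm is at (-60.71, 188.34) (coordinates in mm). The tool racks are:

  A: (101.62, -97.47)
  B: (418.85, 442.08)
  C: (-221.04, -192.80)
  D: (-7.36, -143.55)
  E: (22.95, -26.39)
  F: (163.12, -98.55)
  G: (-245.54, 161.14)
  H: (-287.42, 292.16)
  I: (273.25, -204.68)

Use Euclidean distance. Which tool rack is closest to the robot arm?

G

Distances from (-60.71, 188.34):
A: 328.69 mm
B: 542.55 mm
C: 413.49 mm
D: 336.15 mm
E: 230.45 mm
F: 363.88 mm
G: 186.82 mm
H: 249.35 mm
I: 515.75 mm
Minimum: G at 186.82 mm.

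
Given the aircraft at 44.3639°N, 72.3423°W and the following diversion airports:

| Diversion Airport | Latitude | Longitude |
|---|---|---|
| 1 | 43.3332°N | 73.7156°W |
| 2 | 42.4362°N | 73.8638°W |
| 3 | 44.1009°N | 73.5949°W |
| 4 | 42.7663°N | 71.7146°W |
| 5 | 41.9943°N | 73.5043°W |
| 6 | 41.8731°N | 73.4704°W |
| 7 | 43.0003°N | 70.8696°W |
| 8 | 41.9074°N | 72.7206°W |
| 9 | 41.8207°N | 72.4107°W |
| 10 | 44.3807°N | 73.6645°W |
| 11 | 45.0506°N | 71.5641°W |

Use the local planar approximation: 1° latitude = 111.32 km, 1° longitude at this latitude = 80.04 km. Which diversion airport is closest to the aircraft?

Distances from 44.3639°N, 72.3423°W:
1: √((-1.0307·111.32)² + (-1.3733·80.04)²) = √(13164.699414 + 12082.171612) = 158.8926 km
2: √((-1.9277·111.32)² + (-1.5215·80.04)²) = √(46049.539340 + 14830.577862) = 246.7390 km
3: √((-0.2630·111.32)² + (-1.2526·80.04)²) = √(857.152098 + 10051.687418) = 104.4454 km
4: √((-1.5976·111.32)² + (0.6277·80.04)²) = √(31628.784269 + 2524.168933) = 184.8052 km
5: √((-2.3696·111.32)² + (-1.1620·80.04)²) = √(69581.931127 + 8650.205322) = 279.7001 km
6: √((-2.4908·111.32)² + (-1.1281·80.04)²) = √(76881.900321 + 8152.848242) = 291.6072 km
7: √((-1.3636·111.32)² + (1.4727·80.04)²) = √(23042.011044 + 13894.493936) = 192.1887 km
8: √((-2.4565·111.32)² + (-0.3783·80.04)²) = √(74779.048059 + 916.825835) = 275.1288 km
9: √((-2.5432·111.32)² + (-0.0684·80.04)²) = √(80150.719470 + 29.972734) = 283.1620 km
10: √((0.0168·111.32)² + (-1.3222·80.04)²) = √(3.497558 + 11199.753535) = 105.8454 km
11: √((0.6867·111.32)² + (0.7782·80.04)²) = √(5843.600131 + 3879.686314) = 98.6067 km
Minimum: 11 at 98.6067 km.

11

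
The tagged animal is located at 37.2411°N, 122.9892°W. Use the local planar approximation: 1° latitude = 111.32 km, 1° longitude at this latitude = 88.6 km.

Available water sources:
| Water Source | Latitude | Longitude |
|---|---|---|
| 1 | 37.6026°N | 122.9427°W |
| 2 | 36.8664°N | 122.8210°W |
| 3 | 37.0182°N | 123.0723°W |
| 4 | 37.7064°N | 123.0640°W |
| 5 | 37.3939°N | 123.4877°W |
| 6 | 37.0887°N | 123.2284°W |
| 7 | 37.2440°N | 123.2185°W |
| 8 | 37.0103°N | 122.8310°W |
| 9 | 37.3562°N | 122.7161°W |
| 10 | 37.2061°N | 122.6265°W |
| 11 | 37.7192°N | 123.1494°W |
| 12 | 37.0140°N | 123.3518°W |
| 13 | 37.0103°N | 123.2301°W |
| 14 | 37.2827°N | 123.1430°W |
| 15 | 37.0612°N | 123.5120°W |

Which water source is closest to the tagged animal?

14

Distances from 37.2411°N, 122.9892°W:
1: √((0.3615·111.32)² + (0.0465·88.6)²) = √(1619.433051 + 16.973576) = 40.4525 km
2: √((-0.3747·111.32)² + (0.1682·88.6)²) = √(1739.857908 + 222.085102) = 44.2938 km
3: √((-0.2229·111.32)² + (-0.0831·88.6)²) = √(615.696284 + 54.208762) = 25.8825 km
4: √((0.4653·111.32)² + (-0.0748·88.6)²) = √(2682.949513 + 43.920840) = 52.2194 km
5: √((0.1528·111.32)² + (-0.4985·88.6)²) = √(289.329758 + 1950.732722) = 47.3293 km
6: √((-0.1524·111.32)² + (-0.2392·88.6)²) = √(287.816925 + 449.148335) = 27.1471 km
7: √((0.0029·111.32)² + (-0.2293·88.6)²) = √(0.104218 + 412.739043) = 20.3185 km
8: √((-0.2308·111.32)² + (0.1582·88.6)²) = √(660.112572 + 196.462833) = 29.2673 km
9: √((0.1151·111.32)² + (0.2731·88.6)²) = √(164.171226 + 585.478355) = 27.3797 km
10: √((-0.0350·111.32)² + (0.3627·88.6)²) = √(15.180374 + 1032.672364) = 32.3706 km
11: √((0.4781·111.32)² + (-0.1602·88.6)²) = √(2832.591077 + 201.461687) = 55.0822 km
12: √((-0.2271·111.32)² + (-0.3626·88.6)²) = √(639.117433 + 1032.103007) = 40.8806 km
13: √((-0.2308·111.32)² + (-0.2409·88.6)²) = √(660.112572 + 455.555237) = 33.4016 km
14: √((0.0416·111.32)² + (-0.1538·88.6)²) = √(21.445346 + 185.686408) = 14.3921 km
15: √((-0.1799·111.32)² + (-0.5228·88.6)²) = √(401.059421 + 2145.549811) = 50.4639 km
Minimum: 14 at 14.3921 km.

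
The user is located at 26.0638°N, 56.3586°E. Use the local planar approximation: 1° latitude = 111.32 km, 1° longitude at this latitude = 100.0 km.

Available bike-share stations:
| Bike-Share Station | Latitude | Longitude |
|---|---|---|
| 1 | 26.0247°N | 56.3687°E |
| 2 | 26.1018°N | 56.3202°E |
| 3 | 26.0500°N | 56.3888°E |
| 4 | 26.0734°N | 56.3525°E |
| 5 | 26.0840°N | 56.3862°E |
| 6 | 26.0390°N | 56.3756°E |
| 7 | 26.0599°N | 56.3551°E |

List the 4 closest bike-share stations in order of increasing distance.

Distances from 26.0638°N, 56.3586°E:
1: 4.4683 km
2: 5.7131 km
3: 3.3883 km
4: 1.2305 km
5: 3.5601 km
6: 3.2422 km
7: 0.5577 km
Sorted: 7 (0.5577 km) < 4 (1.2305 km) < 6 (3.2422 km) < 3 (3.3883 km) < 5 (3.5601 km) < 1 (4.4683 km) < …

7, 4, 6, 3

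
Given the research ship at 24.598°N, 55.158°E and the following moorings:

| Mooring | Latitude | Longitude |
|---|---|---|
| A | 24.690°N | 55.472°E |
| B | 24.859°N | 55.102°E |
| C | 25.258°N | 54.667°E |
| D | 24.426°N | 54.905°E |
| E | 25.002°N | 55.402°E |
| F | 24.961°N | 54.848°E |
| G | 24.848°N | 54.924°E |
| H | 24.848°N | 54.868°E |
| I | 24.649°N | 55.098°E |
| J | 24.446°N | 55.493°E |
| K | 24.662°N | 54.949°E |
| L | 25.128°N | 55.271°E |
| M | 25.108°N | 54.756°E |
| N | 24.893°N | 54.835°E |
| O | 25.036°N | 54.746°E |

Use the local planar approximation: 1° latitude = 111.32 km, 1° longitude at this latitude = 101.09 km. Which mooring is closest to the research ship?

I

Distances from 24.598°N, 55.158°E:
A: √((0.092·111.32)² + (0.314·101.09)²) = √(104.88709 + 1007.57107) = 33.354 km
B: √((0.261·111.32)² + (-0.056·101.09)²) = √(844.16513 + 32.04737) = 29.601 km
C: √((0.660·111.32)² + (-0.491·101.09)²) = √(5398.01723 + 2463.65209) = 88.666 km
D: √((-0.172·111.32)² + (-0.253·101.09)²) = √(366.60914 + 654.12001) = 31.949 km
E: √((0.404·111.32)² + (0.244·101.09)²) = √(2022.59591 + 608.40958) = 51.293 km
F: √((0.363·111.32)² + (-0.310·101.09)²) = √(1632.90021 + 982.06398) = 51.137 km
G: √((0.250·111.32)² + (-0.234·101.09)²) = √(774.50890 + 559.56186) = 36.525 km
H: √((0.250·111.32)² + (-0.290·101.09)²) = √(774.50890 + 859.43372) = 40.422 km
I: √((0.051·111.32)² + (-0.060·101.09)²) = √(32.23196 + 36.78908) = 8.308 km
J: √((-0.152·111.32)² + (0.335·101.09)²) = √(286.30806 + 1146.84838) = 37.857 km
K: √((0.064·111.32)² + (-0.209·101.09)²) = √(50.75822 + 446.38436) = 22.297 km
L: √((0.530·111.32)² + (0.113·101.09)²) = √(3480.95280 + 130.48881) = 60.095 km
M: √((0.510·111.32)² + (-0.402·101.09)²) = √(3223.19624 + 1651.46167) = 69.819 km
N: √((0.295·111.32)² + (-0.323·101.09)²) = √(1078.42619 + 1066.15768) = 46.310 km
O: √((0.438·111.32)² + (-0.412·101.09)²) = √(2377.35817 + 1734.64586) = 64.125 km
Minimum: I at 8.308 km.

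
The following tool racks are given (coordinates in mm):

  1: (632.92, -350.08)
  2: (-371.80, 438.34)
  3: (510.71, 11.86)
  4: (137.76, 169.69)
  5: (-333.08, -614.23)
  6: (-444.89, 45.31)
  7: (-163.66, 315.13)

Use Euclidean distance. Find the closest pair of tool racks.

Pairwise distances:
1–2: 1277.13 mm
1–3: 382.02 mm
1–4: 717.87 mm
1–5: 1001.46 mm
1–6: 1148.05 mm
1–7: 1037.81 mm
2–3: 980.16 mm
2–4: 576.04 mm
2–5: 1053.28 mm
2–6: 399.77 mm
2–7: 241.87 mm
3–4: 404.97 mm
3–5: 1050.70 mm
3–6: 956.19 mm
3–7: 739.42 mm
4–5: 914.45 mm
4–6: 595.78 mm
4–7: 334.67 mm
5–6: 668.95 mm
5–7: 944.68 mm
6–7: 389.73 mm
Closest pair: 2–7 at 241.87 mm.

2 and 7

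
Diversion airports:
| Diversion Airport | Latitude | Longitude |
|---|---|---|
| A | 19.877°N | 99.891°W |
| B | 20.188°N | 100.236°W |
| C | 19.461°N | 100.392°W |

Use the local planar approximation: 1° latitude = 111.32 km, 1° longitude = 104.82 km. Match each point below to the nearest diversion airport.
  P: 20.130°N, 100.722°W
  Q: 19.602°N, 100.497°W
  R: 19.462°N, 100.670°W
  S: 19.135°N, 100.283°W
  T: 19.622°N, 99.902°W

P at 20.130°N, 100.722°W:
  A: 91.545 km
  B: 51.350 km
  C: 82.114 km
  → nearest: B (51.350 km)
Q at 19.602°N, 100.497°W:
  A: 70.513 km
  B: 70.738 km
  C: 19.170 km
  → nearest: C (19.170 km)
R at 19.462°N, 100.670°W:
  A: 93.818 km
  B: 92.742 km
  C: 29.140 km
  → nearest: C (29.140 km)
S at 19.135°N, 100.283°W:
  A: 92.255 km
  B: 117.323 km
  C: 38.046 km
  → nearest: C (38.046 km)
T at 19.622°N, 99.902°W:
  A: 28.410 km
  B: 72.080 km
  C: 54.399 km
  → nearest: A (28.410 km)

P→B; Q→C; R→C; S→C; T→A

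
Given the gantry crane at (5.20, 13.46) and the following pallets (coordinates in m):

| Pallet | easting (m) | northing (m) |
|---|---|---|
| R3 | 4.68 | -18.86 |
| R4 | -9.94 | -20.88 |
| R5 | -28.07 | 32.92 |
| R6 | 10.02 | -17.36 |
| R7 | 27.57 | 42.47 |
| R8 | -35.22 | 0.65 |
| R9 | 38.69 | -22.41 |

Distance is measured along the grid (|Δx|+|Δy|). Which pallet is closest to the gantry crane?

R3

Distances from (5.20, 13.46):
R3: |-0.52| + |-32.32| = 0.52 + 32.32 = 32.84 m
R4: |-15.14| + |-34.34| = 15.14 + 34.34 = 49.48 m
R5: |-33.27| + |19.46| = 33.27 + 19.46 = 52.73 m
R6: |4.82| + |-30.82| = 4.82 + 30.82 = 35.64 m
R7: |22.37| + |29.01| = 22.37 + 29.01 = 51.38 m
R8: |-40.42| + |-12.81| = 40.42 + 12.81 = 53.23 m
R9: |33.49| + |-35.87| = 33.49 + 35.87 = 69.36 m
Minimum: R3 at 32.84 m.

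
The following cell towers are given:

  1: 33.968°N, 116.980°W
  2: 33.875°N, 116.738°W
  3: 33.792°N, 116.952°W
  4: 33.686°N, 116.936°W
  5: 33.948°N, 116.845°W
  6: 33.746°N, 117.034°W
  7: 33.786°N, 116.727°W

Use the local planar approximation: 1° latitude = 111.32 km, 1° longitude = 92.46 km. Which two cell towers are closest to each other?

3 and 6

Pairwise distances:
1–2: √((-0.093·111.32)² + (0.242·92.46)²) = √(107.17964 + 500.65495) = 24.654 km
1–3: √((-0.176·111.32)² + (0.028·92.46)²) = √(383.85900 + 6.70230) = 19.763 km
1–4: √((-0.282·111.32)² + (0.044·92.46)²) = √(985.47273 + 16.55058) = 31.655 km
1–5: √((-0.020·111.32)² + (0.135·92.46)²) = √(4.95686 + 155.80282) = 12.679 km
1–6: √((-0.222·111.32)² + (-0.054·92.46)²) = √(610.73435 + 24.92845) = 25.212 km
1–7: √((-0.182·111.32)² + (0.253·92.46)²) = √(410.47732 + 547.20344) = 30.946 km
2–3: √((-0.083·111.32)² + (-0.214·92.46)²) = √(85.36947 + 391.50321) = 21.837 km
2–4: √((-0.189·111.32)² + (-0.198·92.46)²) = √(442.65972 + 335.14918) = 27.889 km
2–5: √((0.073·111.32)² + (-0.107·92.46)²) = √(66.03773 + 97.87580) = 12.803 km
2–6: √((-0.129·111.32)² + (-0.296·92.46)²) = √(206.21764 + 749.01618) = 30.907 km
2–7: √((-0.089·111.32)² + (0.011·92.46)²) = √(98.15816 + 1.03441) = 9.960 km
3–4: √((-0.106·111.32)² + (0.016·92.46)²) = √(139.23811 + 2.18851) = 11.892 km
3–5: √((0.156·111.32)² + (0.107·92.46)²) = √(301.57518 + 97.87580) = 19.986 km
3–6: √((-0.046·111.32)² + (-0.082·92.46)²) = √(26.22177 + 57.48248) = 9.149 km
3–7: √((-0.006·111.32)² + (0.225·92.46)²) = √(0.44612 + 432.78561) = 20.814 km
4–5: √((0.262·111.32)² + (0.091·92.46)²) = √(850.64622 + 70.79304) = 30.355 km
4–6: √((0.060·111.32)² + (-0.098·92.46)²) = √(44.61171 + 82.10317) = 11.257 km
4–7: √((0.100·111.32)² + (0.209·92.46)²) = √(123.92142 + 373.42239) = 22.301 km
5–6: √((-0.202·111.32)² + (-0.189·92.46)²) = √(505.64898 + 305.37353) = 28.478 km
5–7: √((-0.162·111.32)² + (0.118·92.46)²) = √(325.21939 + 119.03421) = 21.077 km
6–7: √((0.040·111.32)² + (0.307·92.46)²) = √(19.82743 + 805.72071) = 28.732 km
Closest pair: 3–6 at 9.149 km.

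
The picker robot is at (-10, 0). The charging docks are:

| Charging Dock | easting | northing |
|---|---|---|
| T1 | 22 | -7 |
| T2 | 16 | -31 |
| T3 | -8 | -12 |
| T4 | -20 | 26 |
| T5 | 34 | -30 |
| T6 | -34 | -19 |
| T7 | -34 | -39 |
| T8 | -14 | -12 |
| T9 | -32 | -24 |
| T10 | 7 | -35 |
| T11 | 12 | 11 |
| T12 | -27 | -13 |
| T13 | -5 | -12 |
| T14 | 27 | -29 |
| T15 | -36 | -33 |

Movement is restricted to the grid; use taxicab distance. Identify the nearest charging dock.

T3

Distances from (-10, 0):
T1: |32| + |-7| = 32 + 7 = 39
T2: |26| + |-31| = 26 + 31 = 57
T3: |2| + |-12| = 2 + 12 = 14
T4: |-10| + |26| = 10 + 26 = 36
T5: |44| + |-30| = 44 + 30 = 74
T6: |-24| + |-19| = 24 + 19 = 43
T7: |-24| + |-39| = 24 + 39 = 63
T8: |-4| + |-12| = 4 + 12 = 16
T9: |-22| + |-24| = 22 + 24 = 46
T10: |17| + |-35| = 17 + 35 = 52
T11: |22| + |11| = 22 + 11 = 33
T12: |-17| + |-13| = 17 + 13 = 30
T13: |5| + |-12| = 5 + 12 = 17
T14: |37| + |-29| = 37 + 29 = 66
T15: |-26| + |-33| = 26 + 33 = 59
Minimum: T3 at 14.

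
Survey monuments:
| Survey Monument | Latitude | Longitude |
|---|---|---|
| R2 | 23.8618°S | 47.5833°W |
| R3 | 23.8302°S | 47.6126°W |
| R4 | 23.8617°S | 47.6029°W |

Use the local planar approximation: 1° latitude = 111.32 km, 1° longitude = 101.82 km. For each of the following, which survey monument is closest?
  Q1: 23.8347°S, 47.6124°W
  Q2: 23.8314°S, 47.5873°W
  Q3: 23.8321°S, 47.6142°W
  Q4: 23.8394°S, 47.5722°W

Q1 at 23.8347°S, 47.6124°W:
  R2: 4.2285 km
  R3: 0.5014 km
  R4: 3.1575 km
  → nearest: R3 (0.5014 km)
Q2 at 23.8314°S, 47.5873°W:
  R2: 3.4085 km
  R3: 2.5795 km
  R4: 3.7283 km
  → nearest: R3 (2.5795 km)
Q3 at 23.8321°S, 47.6142°W:
  R2: 4.5640 km
  R3: 0.2670 km
  R4: 3.4902 km
  → nearest: R3 (0.2670 km)
Q4 at 23.8394°S, 47.5722°W:
  R2: 2.7377 km
  R3: 4.2391 km
  R4: 3.9917 km
  → nearest: R2 (2.7377 km)

Q1→R3; Q2→R3; Q3→R3; Q4→R2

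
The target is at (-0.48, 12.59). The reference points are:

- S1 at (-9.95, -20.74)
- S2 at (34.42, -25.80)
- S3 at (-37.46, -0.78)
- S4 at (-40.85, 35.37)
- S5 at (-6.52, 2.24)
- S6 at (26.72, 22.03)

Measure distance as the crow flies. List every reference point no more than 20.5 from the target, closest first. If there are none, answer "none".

S5

Distances from (-0.48, 12.59):
S1: 34.65
S2: 51.88
S3: 39.32
S4: 46.35
S5: 11.98
S6: 28.79
Threshold 20.5: S5 (11.98) is within range.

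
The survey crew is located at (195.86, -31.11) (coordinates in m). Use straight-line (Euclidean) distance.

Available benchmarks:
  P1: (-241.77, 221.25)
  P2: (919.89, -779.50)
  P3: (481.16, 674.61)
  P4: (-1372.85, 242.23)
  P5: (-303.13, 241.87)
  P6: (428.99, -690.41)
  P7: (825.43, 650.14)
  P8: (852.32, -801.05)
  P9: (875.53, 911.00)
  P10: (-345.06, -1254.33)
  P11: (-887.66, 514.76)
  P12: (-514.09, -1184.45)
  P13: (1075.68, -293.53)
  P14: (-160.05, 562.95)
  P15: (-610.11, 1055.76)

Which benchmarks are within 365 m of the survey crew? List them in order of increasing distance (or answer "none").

none

Distances from (195.86, -31.11):
P1: 505.18 m
P2: 1041.30 m
P3: 761.21 m
P4: 1592.35 m
P5: 568.78 m
P6: 699.30 m
P7: 927.61 m
P8: 1011.80 m
P9: 1161.69 m
P10: 1337.48 m
P11: 1213.26 m
P12: 1354.33 m
P13: 918.12 m
P14: 692.52 m
P15: 1353.10 m
Threshold 365 m: none within range.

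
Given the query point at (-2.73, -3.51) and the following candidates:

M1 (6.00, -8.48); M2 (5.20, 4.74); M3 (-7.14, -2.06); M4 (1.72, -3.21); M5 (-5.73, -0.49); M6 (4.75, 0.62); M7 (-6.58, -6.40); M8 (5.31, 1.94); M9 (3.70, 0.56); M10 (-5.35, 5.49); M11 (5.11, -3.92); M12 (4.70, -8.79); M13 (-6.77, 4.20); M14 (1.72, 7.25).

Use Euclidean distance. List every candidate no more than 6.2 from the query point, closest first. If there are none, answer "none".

M5, M4, M3, M7

Distances from (-2.73, -3.51):
M1: √((8.73)² + (-4.97)²) = √(76.2129 + 24.7009) = 10.05
M2: √((7.93)² + (8.25)²) = √(62.8849 + 68.0625) = 11.44
M3: √((-4.41)² + (1.45)²) = √(19.4481 + 2.1025) = 4.64
M4: √((4.45)² + (0.30)²) = √(19.8025 + 0.0900) = 4.46
M5: √((-3.00)² + (3.02)²) = √(9.0000 + 9.1204) = 4.26
M6: √((7.48)² + (4.13)²) = √(55.9504 + 17.0569) = 8.54
M7: √((-3.85)² + (-2.89)²) = √(14.8225 + 8.3521) = 4.81
M8: √((8.04)² + (5.45)²) = √(64.6416 + 29.7025) = 9.71
M9: √((6.43)² + (4.07)²) = √(41.3449 + 16.5649) = 7.61
M10: √((-2.62)² + (9.00)²) = √(6.8644 + 81.0000) = 9.37
M11: √((7.84)² + (-0.41)²) = √(61.4656 + 0.1681) = 7.85
M12: √((7.43)² + (-5.28)²) = √(55.2049 + 27.8784) = 9.12
M13: √((-4.04)² + (7.71)²) = √(16.3216 + 59.4441) = 8.70
M14: √((4.45)² + (10.76)²) = √(19.8025 + 115.7776) = 11.64
Threshold 6.2: M5 (4.26), M4 (4.46), M3 (4.64), M7 (4.81) are within range.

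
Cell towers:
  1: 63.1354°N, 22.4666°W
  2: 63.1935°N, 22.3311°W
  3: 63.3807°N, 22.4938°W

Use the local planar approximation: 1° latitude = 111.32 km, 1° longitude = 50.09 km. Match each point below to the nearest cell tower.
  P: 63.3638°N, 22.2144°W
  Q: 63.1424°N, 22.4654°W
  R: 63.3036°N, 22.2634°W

P→3; Q→1; R→2

P at 63.3638°N, 22.2144°W:
  1: 28.3909 km
  2: 19.8385 km
  3: 14.1210 km
  → nearest: 3 (14.1210 km)
Q at 63.1424°N, 22.4654°W:
  1: 0.7816 km
  2: 8.8098 km
  3: 26.5657 km
  → nearest: 1 (0.7816 km)
R at 63.3036°N, 22.2634°W:
  1: 21.3117 km
  2: 12.7168 km
  3: 14.3824 km
  → nearest: 2 (12.7168 km)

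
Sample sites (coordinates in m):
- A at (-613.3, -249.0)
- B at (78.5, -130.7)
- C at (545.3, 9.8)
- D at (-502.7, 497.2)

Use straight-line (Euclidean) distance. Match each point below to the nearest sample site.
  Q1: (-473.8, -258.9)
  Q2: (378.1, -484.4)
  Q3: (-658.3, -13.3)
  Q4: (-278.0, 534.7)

Q1 at (-473.8, -258.9):
  A: √((-139.5)² + (9.9)²) = √(19460.250 + 98.010) = 139.9 m
  B: √((552.3)² + (128.2)²) = √(305035.290 + 16435.240) = 567.0 m
  C: √((1019.1)² + (268.7)²) = √(1038564.810 + 72199.690) = 1053.9 m
  D: √((-28.9)² + (756.1)²) = √(835.210 + 571687.210) = 756.7 m
  → nearest: A (139.9 m)
Q2 at (378.1, -484.4):
  A: √((-991.4)² + (235.4)²) = √(982873.960 + 55413.160) = 1019.0 m
  B: √((-299.6)² + (353.7)²) = √(89760.160 + 125103.690) = 463.5 m
  C: √((167.2)² + (494.2)²) = √(27955.840 + 244233.640) = 521.7 m
  D: √((-880.8)² + (981.6)²) = √(775808.640 + 963538.560) = 1318.8 m
  → nearest: B (463.5 m)
Q3 at (-658.3, -13.3):
  A: √((45.0)² + (-235.7)²) = √(2025.000 + 55554.490) = 240.0 m
  B: √((736.8)² + (-117.4)²) = √(542874.240 + 13782.760) = 746.1 m
  C: √((1203.6)² + (23.1)²) = √(1448652.960 + 533.610) = 1203.8 m
  D: √((155.6)² + (510.5)²) = √(24211.360 + 260610.250) = 533.7 m
  → nearest: A (240.0 m)
Q4 at (-278.0, 534.7):
  A: √((-335.3)² + (-783.7)²) = √(112426.090 + 614185.690) = 852.4 m
  B: √((356.5)² + (-665.4)²) = √(127092.250 + 442757.160) = 754.9 m
  C: √((823.3)² + (-524.9)²) = √(677822.890 + 275520.010) = 976.4 m
  D: √((-224.7)² + (-37.5)²) = √(50490.090 + 1406.250) = 227.8 m
  → nearest: D (227.8 m)

Q1→A; Q2→B; Q3→A; Q4→D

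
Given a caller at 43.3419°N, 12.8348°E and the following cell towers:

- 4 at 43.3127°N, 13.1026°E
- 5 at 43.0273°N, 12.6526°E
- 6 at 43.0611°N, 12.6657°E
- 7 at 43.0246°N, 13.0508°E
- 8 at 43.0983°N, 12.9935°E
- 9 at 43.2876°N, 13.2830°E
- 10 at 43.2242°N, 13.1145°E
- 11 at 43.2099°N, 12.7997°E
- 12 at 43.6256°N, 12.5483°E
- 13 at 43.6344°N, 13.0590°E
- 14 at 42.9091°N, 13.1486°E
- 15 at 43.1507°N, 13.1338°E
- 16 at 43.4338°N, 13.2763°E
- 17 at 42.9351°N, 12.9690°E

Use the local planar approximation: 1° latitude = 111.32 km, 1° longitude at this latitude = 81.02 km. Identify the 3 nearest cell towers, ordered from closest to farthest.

11, 4, 10

Distances from 43.3419°N, 12.8348°E:
4: 21.9393 km
5: 38.0053 km
6: 34.1293 km
7: 39.4195 km
8: 30.0114 km
9: 36.8128 km
10: 26.1764 km
11: 14.9669 km
12: 39.1944 km
13: 37.2851 km
14: 54.4759 km
15: 32.2471 km
16: 37.2045 km
17: 46.5720 km
Sorted: 11 (14.9669 km) < 4 (21.9393 km) < 10 (26.1764 km) < 8 (30.0114 km) < 15 (32.2471 km) < …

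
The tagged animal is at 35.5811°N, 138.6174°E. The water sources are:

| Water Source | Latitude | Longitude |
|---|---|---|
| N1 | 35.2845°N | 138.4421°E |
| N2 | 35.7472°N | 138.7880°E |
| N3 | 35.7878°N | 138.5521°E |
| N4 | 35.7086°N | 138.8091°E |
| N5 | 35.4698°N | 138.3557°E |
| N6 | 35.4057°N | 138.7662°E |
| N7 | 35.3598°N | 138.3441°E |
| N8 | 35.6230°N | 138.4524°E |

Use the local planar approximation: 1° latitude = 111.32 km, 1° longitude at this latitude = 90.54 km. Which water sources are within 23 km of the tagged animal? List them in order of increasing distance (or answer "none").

N8, N4

Distances from 35.5811°N, 138.6174°E:
N1: √((-0.2966·111.32)² + (-0.1753·90.54)²) = √(1090.156099 + 251.909655) = 36.6342 km
N2: √((0.1661·111.32)² + (0.1706·90.54)²) = √(341.889419 + 238.582747) = 24.0930 km
N3: √((0.2067·111.32)² + (-0.0653·90.54)²) = √(529.452921 + 34.954842) = 23.7573 km
N4: √((0.1275·111.32)² + (0.1917·90.54)²) = √(201.449765 + 301.248717) = 22.4209 km
N5: √((-0.1113·111.32)² + (-0.2617·90.54)²) = √(153.510018 + 561.420705) = 26.7382 km
N6: √((-0.1754·111.32)² + (0.1488·90.54)²) = √(381.246244 + 181.504268) = 23.7224 km
N7: √((-0.2213·111.32)² + (-0.2733·90.54)²) = √(606.888940 + 612.294338) = 34.9168 km
N8: √((0.0419·111.32)² + (-0.1650·90.54)²) = √(21.755769 + 223.176709) = 15.6503 km
Threshold 23 km: N8 (15.6503 km), N4 (22.4209 km) are within range.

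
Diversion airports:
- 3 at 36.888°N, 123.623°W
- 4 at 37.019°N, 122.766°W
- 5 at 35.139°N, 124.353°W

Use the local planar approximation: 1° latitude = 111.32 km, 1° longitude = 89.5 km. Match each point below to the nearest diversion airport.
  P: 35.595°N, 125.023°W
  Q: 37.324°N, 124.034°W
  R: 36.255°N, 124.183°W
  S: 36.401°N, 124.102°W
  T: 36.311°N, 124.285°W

P→5; Q→3; R→3; S→3; T→3

P at 35.595°N, 125.023°W:
  3: √((1.293·111.32)² + (1.400·89.5)²) = √(20717.79088 + 15700.09000) = 190.835 km
  4: √((1.424·111.32)² + (2.257·89.5)²) = √(25128.48895 + 40804.60600) = 256.774 km
  5: √((-0.456·111.32)² + (0.670·89.5)²) = √(2576.77252 + 3595.80123) = 78.566 km
  → nearest: 5 (78.566 km)
Q at 37.324°N, 124.034°W:
  3: √((-0.436·111.32)² + (0.411·89.5)²) = √(2355.69670 + 1353.09944) = 60.900 km
  4: √((-0.305·111.32)² + (1.268·89.5)²) = √(1152.77905 + 12879.07220) = 118.456 km
  5: √((-2.185·111.32)² + (-0.319·89.5)²) = √(59162.87605 + 815.13105) = 244.904 km
  → nearest: 3 (60.900 km)
R at 36.255°N, 124.183°W:
  3: √((0.633·111.32)² + (0.560·89.5)²) = √(4965.39515 + 2512.01440) = 86.472 km
  4: √((0.764·111.32)² + (1.417·89.5)²) = √(7233.24395 + 16083.69286) = 152.699 km
  5: √((-1.116·111.32)² + (-0.170·89.5)²) = √(15433.86810 + 231.49622) = 125.161 km
  → nearest: 3 (86.472 km)
S at 36.401°N, 124.102°W:
  3: √((0.487·111.32)² + (0.479·89.5)²) = √(2939.03202 + 1837.87977) = 69.115 km
  4: √((0.618·111.32)² + (1.336·89.5)²) = √(4732.85659 + 14297.46318) = 137.950 km
  5: √((-1.262·111.32)² + (-0.251·89.5)²) = √(19736.27124 + 504.65376) = 142.271 km
  → nearest: 3 (69.115 km)
T at 36.311°N, 124.285°W:
  3: √((0.577·111.32)² + (0.662·89.5)²) = √(4125.70358 + 3510.44400) = 87.385 km
  4: √((0.708·111.32)² + (1.519·89.5)²) = √(6211.73487 + 18482.53845) = 157.144 km
  5: √((-1.172·111.32)² + (-0.068·89.5)²) = √(17021.64853 + 37.03940) = 130.609 km
  → nearest: 3 (87.385 km)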